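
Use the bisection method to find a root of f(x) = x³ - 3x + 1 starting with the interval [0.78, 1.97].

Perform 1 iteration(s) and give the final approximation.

f(x) = x³ - 3x + 1
Initial interval: [0.78, 1.97]

Iteration 1:
  c_1 = (0.780000 + 1.970000)/2 = 1.375000
  f(c_1) = f(1.375000) = -0.525391
  f(a) × f(c) ≥ 0, new interval: [1.375000, 1.970000]

After 1 iteration(s), the approximation is c_1 = 1.375000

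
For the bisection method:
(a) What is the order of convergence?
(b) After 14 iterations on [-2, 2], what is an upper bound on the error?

(a) Bisection has linear (order 1) convergence; the error is halved each step.

(b) Error bound = (b-a)/2^n = (2 - (-2))/2^{14}
    = 4/2^{14}

(a) 1 (linear); (b) error ≤ 2.44e-04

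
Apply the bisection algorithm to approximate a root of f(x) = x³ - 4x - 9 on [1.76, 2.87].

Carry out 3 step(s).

f(x) = x³ - 4x - 9
Initial interval: [1.76, 2.87]

Iteration 1:
  c_1 = (1.760000 + 2.870000)/2 = 2.315000
  f(c_1) = f(2.315000) = -5.853394
  f(a) × f(c) ≥ 0, new interval: [2.315000, 2.870000]
Iteration 2:
  c_2 = (2.315000 + 2.870000)/2 = 2.592500
  f(c_2) = f(2.592500) = -1.945662
  f(a) × f(c) ≥ 0, new interval: [2.592500, 2.870000]
Iteration 3:
  c_3 = (2.592500 + 2.870000)/2 = 2.731250
  f(c_3) = f(2.731250) = 0.449378
  f(a) × f(c) < 0, new interval: [2.592500, 2.731250]

After 3 iteration(s), the approximation is c_3 = 2.731250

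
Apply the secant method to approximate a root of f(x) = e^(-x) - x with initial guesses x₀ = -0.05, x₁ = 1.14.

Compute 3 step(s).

f(x) = e^(-x) - x
x₀ = -0.05, x₁ = 1.14

Secant formula: x_{n+1} = x_n - f(x_n)(x_n - x_{n-1})/(f(x_n) - f(x_{n-1}))

Iteration 1:
  f(-0.050000) = 1.101271
  f(1.140000) = -0.820181
  x_2 = 1.140000 - (-0.820181)×(1.140000 - (-0.050000))/(-0.820181 - 1.101271)
       = 0.632043
Iteration 2:
  f(1.140000) = -0.820181
  f(0.632043) = -0.100538
  x_3 = 0.632043 - (-0.100538)×(0.632043 - 1.140000)/(-0.100538 - (-0.820181))
       = 0.561079
Iteration 3:
  f(0.632043) = -0.100538
  f(0.561079) = 0.009515
  x_4 = 0.561079 - 0.009515×(0.561079 - 0.632043)/(0.009515 - (-0.100538))
       = 0.567214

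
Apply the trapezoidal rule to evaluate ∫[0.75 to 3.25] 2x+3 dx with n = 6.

f(x) = 2x+3
a = 0.75, b = 3.25, n = 6
h = (b - a)/n = 0.416667

Trapezoidal rule: (h/2)[f(x₀) + 2f(x₁) + 2f(x₂) + ... + f(xₙ)]

x_0 = 0.7500, f(x_0) = 4.500000, coefficient = 1
x_1 = 1.1667, f(x_1) = 5.333333, coefficient = 2
x_2 = 1.5833, f(x_2) = 6.166667, coefficient = 2
x_3 = 2.0000, f(x_3) = 7.000000, coefficient = 2
x_4 = 2.4167, f(x_4) = 7.833333, coefficient = 2
x_5 = 2.8333, f(x_5) = 8.666667, coefficient = 2
x_6 = 3.2500, f(x_6) = 9.500000, coefficient = 1

I ≈ (0.416667/2) × 84.000000 = 17.500000
Exact value: 17.500000
Error: 0.000000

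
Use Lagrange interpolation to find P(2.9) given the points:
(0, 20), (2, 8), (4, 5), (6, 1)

Lagrange interpolation formula:
P(x) = Σ yᵢ × Lᵢ(x)
where Lᵢ(x) = Π_{j≠i} (x - xⱼ)/(xᵢ - xⱼ)

L_0(2.9) = (2.9 - 2)/(0 - 2) × (2.9 - 4)/(0 - 4) × (2.9 - 6)/(0 - 6) = -0.063938
L_1(2.9) = (2.9 - 0)/(2 - 0) × (2.9 - 4)/(2 - 4) × (2.9 - 6)/(2 - 6) = 0.618062
L_2(2.9) = (2.9 - 0)/(4 - 0) × (2.9 - 2)/(4 - 2) × (2.9 - 6)/(4 - 6) = 0.505687
L_3(2.9) = (2.9 - 0)/(6 - 0) × (2.9 - 2)/(6 - 2) × (2.9 - 4)/(6 - 4) = -0.059812

P(2.9) = 20×L_0(2.9) + 8×L_1(2.9) + 5×L_2(2.9) + 1×L_3(2.9)
P(2.9) = 6.134375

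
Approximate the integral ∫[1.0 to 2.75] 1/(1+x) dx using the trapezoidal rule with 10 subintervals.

f(x) = 1/(1+x)
a = 1.0, b = 2.75, n = 10
h = (b - a)/n = 0.175000

Trapezoidal rule: (h/2)[f(x₀) + 2f(x₁) + 2f(x₂) + ... + f(xₙ)]

x_0 = 1.0000, f(x_0) = 0.500000, coefficient = 1
x_1 = 1.1750, f(x_1) = 0.459770, coefficient = 2
x_2 = 1.3500, f(x_2) = 0.425532, coefficient = 2
x_3 = 1.5250, f(x_3) = 0.396040, coefficient = 2
x_4 = 1.7000, f(x_4) = 0.370370, coefficient = 2
x_5 = 1.8750, f(x_5) = 0.347826, coefficient = 2
x_6 = 2.0500, f(x_6) = 0.327869, coefficient = 2
x_7 = 2.2250, f(x_7) = 0.310078, coefficient = 2
x_8 = 2.4000, f(x_8) = 0.294118, coefficient = 2
x_9 = 2.5750, f(x_9) = 0.279720, coefficient = 2
x_10 = 2.7500, f(x_10) = 0.266667, coefficient = 1

I ≈ (0.175000/2) × 7.189311 = 0.629065
Exact value: 0.628609
Error: 0.000456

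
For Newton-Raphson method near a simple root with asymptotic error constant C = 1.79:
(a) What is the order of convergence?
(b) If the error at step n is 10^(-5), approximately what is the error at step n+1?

(a) Newton-Raphson has quadratic (order 2) convergence near simple roots.
    This means |e_{n+1}| ≈ C|e_n|².

(b) With |e_n| = 10^(-5) and C = 1.79:
    |e_{n+1}| ≈ 1.79 × (10^(-5))² = 1.79 × 10^(-10)

(a) 2 (quadratic); (b) |e_{n+1}| ≈ 1.790e-10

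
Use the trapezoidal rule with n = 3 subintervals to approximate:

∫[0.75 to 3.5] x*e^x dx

f(x) = x*e^x
a = 0.75, b = 3.5, n = 3
h = (b - a)/n = 0.916667

Trapezoidal rule: (h/2)[f(x₀) + 2f(x₁) + 2f(x₂) + ... + f(xₙ)]

x_0 = 0.7500, f(x_0) = 1.587750, coefficient = 1
x_1 = 1.6667, f(x_1) = 8.824150, coefficient = 2
x_2 = 2.5833, f(x_2) = 34.206439, coefficient = 2
x_3 = 3.5000, f(x_3) = 115.904082, coefficient = 1

I ≈ (0.916667/2) × 203.553009 = 93.295129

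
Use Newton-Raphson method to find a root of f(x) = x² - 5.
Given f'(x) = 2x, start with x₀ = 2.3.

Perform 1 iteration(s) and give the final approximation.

f(x) = x² - 5
f'(x) = 2x
x₀ = 2.3

Newton-Raphson formula: x_{n+1} = x_n - f(x_n)/f'(x_n)

Iteration 1:
  f(2.300000) = 0.290000
  f'(2.300000) = 4.600000
  x_1 = 2.300000 - 0.290000/4.600000 = 2.236957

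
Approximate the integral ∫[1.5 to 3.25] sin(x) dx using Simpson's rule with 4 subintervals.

f(x) = sin(x)
a = 1.5, b = 3.25, n = 4
h = (b - a)/n = 0.437500

Simpson's rule: (h/3)[f(x₀) + 4f(x₁) + 2f(x₂) + ... + f(xₙ)]

x_0 = 1.5000, f(x_0) = 0.997495, coefficient = 1
x_1 = 1.9375, f(x_1) = 0.933514, coefficient = 4
x_2 = 2.3750, f(x_2) = 0.693685, coefficient = 2
x_3 = 2.8125, f(x_3) = 0.323185, coefficient = 4
x_4 = 3.2500, f(x_4) = -0.108195, coefficient = 1

I ≈ (0.437500/3) × 7.303465 = 1.065089
Exact value: 1.064867
Error: 0.000222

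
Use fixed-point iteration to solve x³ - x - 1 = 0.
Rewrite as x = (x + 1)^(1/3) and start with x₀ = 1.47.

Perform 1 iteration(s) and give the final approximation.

Equation: x³ - x - 1 = 0
Fixed-point form: x = (x + 1)^(1/3)
x₀ = 1.47

x_1 = g(1.470000) = 1.351758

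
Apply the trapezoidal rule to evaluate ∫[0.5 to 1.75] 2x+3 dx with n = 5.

f(x) = 2x+3
a = 0.5, b = 1.75, n = 5
h = (b - a)/n = 0.250000

Trapezoidal rule: (h/2)[f(x₀) + 2f(x₁) + 2f(x₂) + ... + f(xₙ)]

x_0 = 0.5000, f(x_0) = 4.000000, coefficient = 1
x_1 = 0.7500, f(x_1) = 4.500000, coefficient = 2
x_2 = 1.0000, f(x_2) = 5.000000, coefficient = 2
x_3 = 1.2500, f(x_3) = 5.500000, coefficient = 2
x_4 = 1.5000, f(x_4) = 6.000000, coefficient = 2
x_5 = 1.7500, f(x_5) = 6.500000, coefficient = 1

I ≈ (0.250000/2) × 52.500000 = 6.562500
Exact value: 6.562500
Error: 0.000000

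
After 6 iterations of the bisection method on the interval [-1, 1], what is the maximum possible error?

Bisection error bound: |error| ≤ (b-a)/2^n
|error| ≤ (1 - (-1))/2^6 = 2/2^6
|error| ≤ 0.0312500000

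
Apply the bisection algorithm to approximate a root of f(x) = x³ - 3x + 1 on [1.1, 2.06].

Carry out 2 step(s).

f(x) = x³ - 3x + 1
Initial interval: [1.1, 2.06]

Iteration 1:
  c_1 = (1.100000 + 2.060000)/2 = 1.580000
  f(c_1) = f(1.580000) = 0.204312
  f(a) × f(c) < 0, new interval: [1.100000, 1.580000]
Iteration 2:
  c_2 = (1.100000 + 1.580000)/2 = 1.340000
  f(c_2) = f(1.340000) = -0.613896
  f(a) × f(c) ≥ 0, new interval: [1.340000, 1.580000]

After 2 iteration(s), the approximation is c_2 = 1.340000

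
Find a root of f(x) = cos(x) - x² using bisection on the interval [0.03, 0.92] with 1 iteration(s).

f(x) = cos(x) - x²
Initial interval: [0.03, 0.92]

Iteration 1:
  c_1 = (0.030000 + 0.920000)/2 = 0.475000
  f(c_1) = f(0.475000) = 0.663668
  f(a) × f(c) ≥ 0, new interval: [0.475000, 0.920000]

After 1 iteration(s), the approximation is c_1 = 0.475000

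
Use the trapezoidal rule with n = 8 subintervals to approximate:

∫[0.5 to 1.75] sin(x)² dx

f(x) = sin(x)²
a = 0.5, b = 1.75, n = 8
h = (b - a)/n = 0.156250

Trapezoidal rule: (h/2)[f(x₀) + 2f(x₁) + 2f(x₂) + ... + f(xₙ)]

x_0 = 0.5000, f(x_0) = 0.229849, coefficient = 1
x_1 = 0.6562, f(x_1) = 0.372283, coefficient = 2
x_2 = 0.8125, f(x_2) = 0.527089, coefficient = 2
x_3 = 0.9688, f(x_3) = 0.679270, coefficient = 2
x_4 = 1.1250, f(x_4) = 0.814087, coefficient = 2
x_5 = 1.2812, f(x_5) = 0.918480, coefficient = 2
x_6 = 1.4375, f(x_6) = 0.982337, coefficient = 2
x_7 = 1.5938, f(x_7) = 0.999473, coefficient = 2
x_8 = 1.7500, f(x_8) = 0.968228, coefficient = 1

I ≈ (0.156250/2) × 11.784115 = 0.920634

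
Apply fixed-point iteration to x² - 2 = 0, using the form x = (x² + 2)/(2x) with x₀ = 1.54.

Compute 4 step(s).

Equation: x² - 2 = 0
Fixed-point form: x = (x² + 2)/(2x)
x₀ = 1.54

x_1 = g(1.540000) = 1.419351
x_2 = g(1.419351) = 1.414223
x_3 = g(1.414223) = 1.414214
x_4 = g(1.414214) = 1.414214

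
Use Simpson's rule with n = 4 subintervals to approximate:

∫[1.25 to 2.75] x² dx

f(x) = x²
a = 1.25, b = 2.75, n = 4
h = (b - a)/n = 0.375000

Simpson's rule: (h/3)[f(x₀) + 4f(x₁) + 2f(x₂) + ... + f(xₙ)]

x_0 = 1.2500, f(x_0) = 1.562500, coefficient = 1
x_1 = 1.6250, f(x_1) = 2.640625, coefficient = 4
x_2 = 2.0000, f(x_2) = 4.000000, coefficient = 2
x_3 = 2.3750, f(x_3) = 5.640625, coefficient = 4
x_4 = 2.7500, f(x_4) = 7.562500, coefficient = 1

I ≈ (0.375000/3) × 50.250000 = 6.281250
Exact value: 6.281250
Error: 0.000000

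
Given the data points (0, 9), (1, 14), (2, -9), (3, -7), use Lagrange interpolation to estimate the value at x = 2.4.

Lagrange interpolation formula:
P(x) = Σ yᵢ × Lᵢ(x)
where Lᵢ(x) = Π_{j≠i} (x - xⱼ)/(xᵢ - xⱼ)

L_0(2.4) = (2.4 - 1)/(0 - 1) × (2.4 - 2)/(0 - 2) × (2.4 - 3)/(0 - 3) = 0.056000
L_1(2.4) = (2.4 - 0)/(1 - 0) × (2.4 - 2)/(1 - 2) × (2.4 - 3)/(1 - 3) = -0.288000
L_2(2.4) = (2.4 - 0)/(2 - 0) × (2.4 - 1)/(2 - 1) × (2.4 - 3)/(2 - 3) = 1.008000
L_3(2.4) = (2.4 - 0)/(3 - 0) × (2.4 - 1)/(3 - 1) × (2.4 - 2)/(3 - 2) = 0.224000

P(2.4) = 9×L_0(2.4) + 14×L_1(2.4) + (-9)×L_2(2.4) + (-7)×L_3(2.4)
P(2.4) = -14.168000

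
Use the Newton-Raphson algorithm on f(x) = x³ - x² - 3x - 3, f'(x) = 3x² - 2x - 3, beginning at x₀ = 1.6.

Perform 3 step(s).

f(x) = x³ - x² - 3x - 3
f'(x) = 3x² - 2x - 3
x₀ = 1.6

Newton-Raphson formula: x_{n+1} = x_n - f(x_n)/f'(x_n)

Iteration 1:
  f(1.600000) = -6.264000
  f'(1.600000) = 1.480000
  x_1 = 1.600000 - (-6.264000)/1.480000 = 5.832432
Iteration 2:
  f(5.832432) = 143.888852
  f'(5.832432) = 87.386939
  x_2 = 5.832432 - 143.888852/87.386939 = 4.185861
Iteration 3:
  f(4.185861) = 40.263258
  f'(4.185861) = 41.192571
  x_3 = 4.185861 - 40.263258/41.192571 = 3.208421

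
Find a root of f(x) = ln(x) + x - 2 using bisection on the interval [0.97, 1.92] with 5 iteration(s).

f(x) = ln(x) + x - 2
Initial interval: [0.97, 1.92]

Iteration 1:
  c_1 = (0.970000 + 1.920000)/2 = 1.445000
  f(c_1) = f(1.445000) = -0.186891
  f(a) × f(c) ≥ 0, new interval: [1.445000, 1.920000]
Iteration 2:
  c_2 = (1.445000 + 1.920000)/2 = 1.682500
  f(c_2) = f(1.682500) = 0.202781
  f(a) × f(c) < 0, new interval: [1.445000, 1.682500]
Iteration 3:
  c_3 = (1.445000 + 1.682500)/2 = 1.563750
  f(c_3) = f(1.563750) = 0.010837
  f(a) × f(c) < 0, new interval: [1.445000, 1.563750]
Iteration 4:
  c_4 = (1.445000 + 1.563750)/2 = 1.504375
  f(c_4) = f(1.504375) = -0.087247
  f(a) × f(c) ≥ 0, new interval: [1.504375, 1.563750]
Iteration 5:
  c_5 = (1.504375 + 1.563750)/2 = 1.534062
  f(c_5) = f(1.534062) = -0.038018
  f(a) × f(c) ≥ 0, new interval: [1.534062, 1.563750]

After 5 iteration(s), the approximation is c_5 = 1.534062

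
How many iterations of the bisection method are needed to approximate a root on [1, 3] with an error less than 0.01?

We need (b-a)/2^n ≤ 0.01
(3 - 1)/2^n ≤ 0.01
2/2^n ≤ 0.01
2^n ≥ 200
n ≥ log₂(200) = 7.64
n ≥ 8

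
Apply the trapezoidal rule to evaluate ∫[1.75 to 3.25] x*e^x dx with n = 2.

f(x) = x*e^x
a = 1.75, b = 3.25, n = 2
h = (b - a)/n = 0.750000

Trapezoidal rule: (h/2)[f(x₀) + 2f(x₁) + 2f(x₂) + ... + f(xₙ)]

x_0 = 1.7500, f(x_0) = 10.070555, coefficient = 1
x_1 = 2.5000, f(x_1) = 30.456235, coefficient = 2
x_2 = 3.2500, f(x_2) = 83.818605, coefficient = 1

I ≈ (0.750000/2) × 154.801629 = 58.050611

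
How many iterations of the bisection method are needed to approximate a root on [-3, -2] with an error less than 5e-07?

We need (b-a)/2^n ≤ 5e-07
(-2 - (-3))/2^n ≤ 5e-07
1/2^n ≤ 5e-07
2^n ≥ 2000000
n ≥ log₂(2000000) = 20.93
n ≥ 21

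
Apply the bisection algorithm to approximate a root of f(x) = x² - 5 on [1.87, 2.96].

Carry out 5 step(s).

f(x) = x² - 5
Initial interval: [1.87, 2.96]

Iteration 1:
  c_1 = (1.870000 + 2.960000)/2 = 2.415000
  f(c_1) = f(2.415000) = 0.832225
  f(a) × f(c) < 0, new interval: [1.870000, 2.415000]
Iteration 2:
  c_2 = (1.870000 + 2.415000)/2 = 2.142500
  f(c_2) = f(2.142500) = -0.409694
  f(a) × f(c) ≥ 0, new interval: [2.142500, 2.415000]
Iteration 3:
  c_3 = (2.142500 + 2.415000)/2 = 2.278750
  f(c_3) = f(2.278750) = 0.192702
  f(a) × f(c) < 0, new interval: [2.142500, 2.278750]
Iteration 4:
  c_4 = (2.142500 + 2.278750)/2 = 2.210625
  f(c_4) = f(2.210625) = -0.113137
  f(a) × f(c) ≥ 0, new interval: [2.210625, 2.278750]
Iteration 5:
  c_5 = (2.210625 + 2.278750)/2 = 2.244688
  f(c_5) = f(2.244688) = 0.038622
  f(a) × f(c) < 0, new interval: [2.210625, 2.244688]

After 5 iteration(s), the approximation is c_5 = 2.244688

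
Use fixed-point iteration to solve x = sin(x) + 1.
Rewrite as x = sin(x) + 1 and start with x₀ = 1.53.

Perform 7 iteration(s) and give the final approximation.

Equation: x = sin(x) + 1
Fixed-point form: x = sin(x) + 1
x₀ = 1.53

x_1 = g(1.530000) = 1.999168
x_2 = g(1.999168) = 1.909643
x_3 = g(1.909643) = 1.943139
x_4 = g(1.943139) = 1.931478
x_5 = g(1.931478) = 1.935657
x_6 = g(1.935657) = 1.934174
x_7 = g(1.934174) = 1.934702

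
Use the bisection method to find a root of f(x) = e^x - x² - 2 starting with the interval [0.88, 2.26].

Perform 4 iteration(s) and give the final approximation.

f(x) = e^x - x² - 2
Initial interval: [0.88, 2.26]

Iteration 1:
  c_1 = (0.880000 + 2.260000)/2 = 1.570000
  f(c_1) = f(1.570000) = 0.341748
  f(a) × f(c) < 0, new interval: [0.880000, 1.570000]
Iteration 2:
  c_2 = (0.880000 + 1.570000)/2 = 1.225000
  f(c_2) = f(1.225000) = -0.096459
  f(a) × f(c) ≥ 0, new interval: [1.225000, 1.570000]
Iteration 3:
  c_3 = (1.225000 + 1.570000)/2 = 1.397500
  f(c_3) = f(1.397500) = 0.092068
  f(a) × f(c) < 0, new interval: [1.225000, 1.397500]
Iteration 4:
  c_4 = (1.225000 + 1.397500)/2 = 1.311250
  f(c_4) = f(1.311250) = -0.008567
  f(a) × f(c) ≥ 0, new interval: [1.311250, 1.397500]

After 4 iteration(s), the approximation is c_4 = 1.311250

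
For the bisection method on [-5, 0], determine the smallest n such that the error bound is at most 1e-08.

We need (b-a)/2^n ≤ 1e-08
(0 - (-5))/2^n ≤ 1e-08
5/2^n ≤ 1e-08
2^n ≥ 500000000
n ≥ log₂(500000000) = 28.90
n ≥ 29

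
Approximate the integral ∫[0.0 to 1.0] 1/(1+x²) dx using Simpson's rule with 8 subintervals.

f(x) = 1/(1+x²)
a = 0.0, b = 1.0, n = 8
h = (b - a)/n = 0.125000

Simpson's rule: (h/3)[f(x₀) + 4f(x₁) + 2f(x₂) + ... + f(xₙ)]

x_0 = 0.0000, f(x_0) = 1.000000, coefficient = 1
x_1 = 0.1250, f(x_1) = 0.984615, coefficient = 4
x_2 = 0.2500, f(x_2) = 0.941176, coefficient = 2
x_3 = 0.3750, f(x_3) = 0.876712, coefficient = 4
x_4 = 0.5000, f(x_4) = 0.800000, coefficient = 2
x_5 = 0.6250, f(x_5) = 0.719101, coefficient = 4
x_6 = 0.7500, f(x_6) = 0.640000, coefficient = 2
x_7 = 0.8750, f(x_7) = 0.566372, coefficient = 4
x_8 = 1.0000, f(x_8) = 0.500000, coefficient = 1

I ≈ (0.125000/3) × 18.849555 = 0.785398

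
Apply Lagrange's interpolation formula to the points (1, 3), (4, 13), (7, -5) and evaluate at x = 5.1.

Lagrange interpolation formula:
P(x) = Σ yᵢ × Lᵢ(x)
where Lᵢ(x) = Π_{j≠i} (x - xⱼ)/(xᵢ - xⱼ)

L_0(5.1) = (5.1 - 4)/(1 - 4) × (5.1 - 7)/(1 - 7) = -0.116111
L_1(5.1) = (5.1 - 1)/(4 - 1) × (5.1 - 7)/(4 - 7) = 0.865556
L_2(5.1) = (5.1 - 1)/(7 - 1) × (5.1 - 4)/(7 - 4) = 0.250556

P(5.1) = 3×L_0(5.1) + 13×L_1(5.1) + (-5)×L_2(5.1)
P(5.1) = 9.651111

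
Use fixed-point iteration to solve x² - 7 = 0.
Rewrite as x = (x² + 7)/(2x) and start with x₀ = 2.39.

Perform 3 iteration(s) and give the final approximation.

Equation: x² - 7 = 0
Fixed-point form: x = (x² + 7)/(2x)
x₀ = 2.39

x_1 = g(2.390000) = 2.659435
x_2 = g(2.659435) = 2.645787
x_3 = g(2.645787) = 2.645751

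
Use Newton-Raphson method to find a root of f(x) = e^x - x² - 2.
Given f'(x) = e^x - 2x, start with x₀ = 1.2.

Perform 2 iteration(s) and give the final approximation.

f(x) = e^x - x² - 2
f'(x) = e^x - 2x
x₀ = 1.2

Newton-Raphson formula: x_{n+1} = x_n - f(x_n)/f'(x_n)

Iteration 1:
  f(1.200000) = -0.119883
  f'(1.200000) = 0.920117
  x_1 = 1.200000 - (-0.119883)/0.920117 = 1.330291
Iteration 2:
  f(1.330291) = 0.012470
  f'(1.330291) = 1.121562
  x_2 = 1.330291 - 0.012470/1.121562 = 1.319173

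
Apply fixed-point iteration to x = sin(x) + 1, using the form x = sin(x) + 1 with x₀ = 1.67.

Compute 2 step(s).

Equation: x = sin(x) + 1
Fixed-point form: x = sin(x) + 1
x₀ = 1.67

x_1 = g(1.670000) = 1.995083
x_2 = g(1.995083) = 1.911332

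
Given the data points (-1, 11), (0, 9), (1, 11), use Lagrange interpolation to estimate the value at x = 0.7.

Lagrange interpolation formula:
P(x) = Σ yᵢ × Lᵢ(x)
where Lᵢ(x) = Π_{j≠i} (x - xⱼ)/(xᵢ - xⱼ)

L_0(0.7) = (0.7 - 0)/(-1 - 0) × (0.7 - 1)/(-1 - 1) = -0.105000
L_1(0.7) = (0.7 - (-1))/(0 - (-1)) × (0.7 - 1)/(0 - 1) = 0.510000
L_2(0.7) = (0.7 - (-1))/(1 - (-1)) × (0.7 - 0)/(1 - 0) = 0.595000

P(0.7) = 11×L_0(0.7) + 9×L_1(0.7) + 11×L_2(0.7)
P(0.7) = 9.980000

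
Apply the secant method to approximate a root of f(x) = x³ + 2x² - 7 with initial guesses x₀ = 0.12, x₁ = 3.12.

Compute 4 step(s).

f(x) = x³ + 2x² - 7
x₀ = 0.12, x₁ = 3.12

Secant formula: x_{n+1} = x_n - f(x_n)(x_n - x_{n-1})/(f(x_n) - f(x_{n-1}))

Iteration 1:
  f(0.120000) = -6.969472
  f(3.120000) = 42.840128
  x_2 = 3.120000 - 42.840128×(3.120000 - 0.120000)/(42.840128 - (-6.969472))
       = 0.539767
Iteration 2:
  f(3.120000) = 42.840128
  f(0.539767) = -6.260044
  x_3 = 0.539767 - (-6.260044)×(0.539767 - 3.120000)/(-6.260044 - 42.840128)
       = 0.868735
Iteration 3:
  f(0.539767) = -6.260044
  f(0.868735) = -4.834967
  x_4 = 0.868735 - (-4.834967)×(0.868735 - 0.539767)/(-4.834967 - (-6.260044))
       = 1.984849
Iteration 4:
  f(0.868735) = -4.834967
  f(1.984849) = 8.698807
  x_5 = 1.984849 - 8.698807×(1.984849 - 0.868735)/(8.698807 - (-4.834967))
       = 1.267468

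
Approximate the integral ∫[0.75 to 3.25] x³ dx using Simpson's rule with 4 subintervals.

f(x) = x³
a = 0.75, b = 3.25, n = 4
h = (b - a)/n = 0.625000

Simpson's rule: (h/3)[f(x₀) + 4f(x₁) + 2f(x₂) + ... + f(xₙ)]

x_0 = 0.7500, f(x_0) = 0.421875, coefficient = 1
x_1 = 1.3750, f(x_1) = 2.599609, coefficient = 4
x_2 = 2.0000, f(x_2) = 8.000000, coefficient = 2
x_3 = 2.6250, f(x_3) = 18.087891, coefficient = 4
x_4 = 3.2500, f(x_4) = 34.328125, coefficient = 1

I ≈ (0.625000/3) × 133.500000 = 27.812500
Exact value: 27.812500
Error: 0.000000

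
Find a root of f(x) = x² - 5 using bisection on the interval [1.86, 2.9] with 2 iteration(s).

f(x) = x² - 5
Initial interval: [1.86, 2.9]

Iteration 1:
  c_1 = (1.860000 + 2.900000)/2 = 2.380000
  f(c_1) = f(2.380000) = 0.664400
  f(a) × f(c) < 0, new interval: [1.860000, 2.380000]
Iteration 2:
  c_2 = (1.860000 + 2.380000)/2 = 2.120000
  f(c_2) = f(2.120000) = -0.505600
  f(a) × f(c) ≥ 0, new interval: [2.120000, 2.380000]

After 2 iteration(s), the approximation is c_2 = 2.120000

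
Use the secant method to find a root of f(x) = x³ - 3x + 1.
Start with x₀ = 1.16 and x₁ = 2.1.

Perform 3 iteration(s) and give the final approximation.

f(x) = x³ - 3x + 1
x₀ = 1.16, x₁ = 2.1

Secant formula: x_{n+1} = x_n - f(x_n)(x_n - x_{n-1})/(f(x_n) - f(x_{n-1}))

Iteration 1:
  f(1.160000) = -0.919104
  f(2.100000) = 3.961000
  x_2 = 2.100000 - 3.961000×(2.100000 - 1.160000)/(3.961000 - (-0.919104))
       = 1.337037
Iteration 2:
  f(2.100000) = 3.961000
  f(1.337037) = -0.620933
  x_3 = 1.337037 - (-0.620933)×(1.337037 - 2.100000)/(-0.620933 - 3.961000)
       = 1.440432
Iteration 3:
  f(1.337037) = -0.620933
  f(1.440432) = -0.332624
  x_4 = 1.440432 - (-0.332624)×(1.440432 - 1.337037)/(-0.332624 - (-0.620933))
       = 1.559720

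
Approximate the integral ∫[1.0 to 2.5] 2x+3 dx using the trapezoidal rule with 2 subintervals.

f(x) = 2x+3
a = 1.0, b = 2.5, n = 2
h = (b - a)/n = 0.750000

Trapezoidal rule: (h/2)[f(x₀) + 2f(x₁) + 2f(x₂) + ... + f(xₙ)]

x_0 = 1.0000, f(x_0) = 5.000000, coefficient = 1
x_1 = 1.7500, f(x_1) = 6.500000, coefficient = 2
x_2 = 2.5000, f(x_2) = 8.000000, coefficient = 1

I ≈ (0.750000/2) × 26.000000 = 9.750000
Exact value: 9.750000
Error: 0.000000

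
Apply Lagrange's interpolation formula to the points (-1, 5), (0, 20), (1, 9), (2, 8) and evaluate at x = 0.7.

Lagrange interpolation formula:
P(x) = Σ yᵢ × Lᵢ(x)
where Lᵢ(x) = Π_{j≠i} (x - xⱼ)/(xᵢ - xⱼ)

L_0(0.7) = (0.7 - 0)/(-1 - 0) × (0.7 - 1)/(-1 - 1) × (0.7 - 2)/(-1 - 2) = -0.045500
L_1(0.7) = (0.7 - (-1))/(0 - (-1)) × (0.7 - 1)/(0 - 1) × (0.7 - 2)/(0 - 2) = 0.331500
L_2(0.7) = (0.7 - (-1))/(1 - (-1)) × (0.7 - 0)/(1 - 0) × (0.7 - 2)/(1 - 2) = 0.773500
L_3(0.7) = (0.7 - (-1))/(2 - (-1)) × (0.7 - 0)/(2 - 0) × (0.7 - 1)/(2 - 1) = -0.059500

P(0.7) = 5×L_0(0.7) + 20×L_1(0.7) + 9×L_2(0.7) + 8×L_3(0.7)
P(0.7) = 12.888000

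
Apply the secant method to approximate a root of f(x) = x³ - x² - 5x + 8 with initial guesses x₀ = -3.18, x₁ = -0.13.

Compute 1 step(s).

f(x) = x³ - x² - 5x + 8
x₀ = -3.18, x₁ = -0.13

Secant formula: x_{n+1} = x_n - f(x_n)(x_n - x_{n-1})/(f(x_n) - f(x_{n-1}))

Iteration 1:
  f(-3.180000) = -18.369832
  f(-0.130000) = 8.630903
  x_2 = -0.130000 - 8.630903×(-0.130000 - (-3.180000))/(8.630903 - (-18.369832))
       = -1.104946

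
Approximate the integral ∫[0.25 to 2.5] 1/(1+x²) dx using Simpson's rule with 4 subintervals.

f(x) = 1/(1+x²)
a = 0.25, b = 2.5, n = 4
h = (b - a)/n = 0.562500

Simpson's rule: (h/3)[f(x₀) + 4f(x₁) + 2f(x₂) + ... + f(xₙ)]

x_0 = 0.2500, f(x_0) = 0.941176, coefficient = 1
x_1 = 0.8125, f(x_1) = 0.602353, coefficient = 4
x_2 = 1.3750, f(x_2) = 0.345946, coefficient = 2
x_3 = 1.9375, f(x_3) = 0.210353, coefficient = 4
x_4 = 2.5000, f(x_4) = 0.137931, coefficient = 1

I ≈ (0.562500/3) × 5.021824 = 0.941592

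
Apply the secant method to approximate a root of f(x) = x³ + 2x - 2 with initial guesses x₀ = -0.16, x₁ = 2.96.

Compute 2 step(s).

f(x) = x³ + 2x - 2
x₀ = -0.16, x₁ = 2.96

Secant formula: x_{n+1} = x_n - f(x_n)(x_n - x_{n-1})/(f(x_n) - f(x_{n-1}))

Iteration 1:
  f(-0.160000) = -2.324096
  f(2.960000) = 29.854336
  x_2 = 2.960000 - 29.854336×(2.960000 - (-0.160000))/(29.854336 - (-2.324096))
       = 0.065343
Iteration 2:
  f(2.960000) = 29.854336
  f(0.065343) = -1.869035
  x_3 = 0.065343 - (-1.869035)×(0.065343 - 2.960000)/(-1.869035 - 29.854336)
       = 0.235886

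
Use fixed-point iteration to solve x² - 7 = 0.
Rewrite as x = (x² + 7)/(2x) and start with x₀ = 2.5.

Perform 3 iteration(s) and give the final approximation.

Equation: x² - 7 = 0
Fixed-point form: x = (x² + 7)/(2x)
x₀ = 2.5

x_1 = g(2.500000) = 2.650000
x_2 = g(2.650000) = 2.645755
x_3 = g(2.645755) = 2.645751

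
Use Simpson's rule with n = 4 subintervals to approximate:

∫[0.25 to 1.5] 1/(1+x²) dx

f(x) = 1/(1+x²)
a = 0.25, b = 1.5, n = 4
h = (b - a)/n = 0.312500

Simpson's rule: (h/3)[f(x₀) + 4f(x₁) + 2f(x₂) + ... + f(xₙ)]

x_0 = 0.2500, f(x_0) = 0.941176, coefficient = 1
x_1 = 0.5625, f(x_1) = 0.759644, coefficient = 4
x_2 = 0.8750, f(x_2) = 0.566372, coefficient = 2
x_3 = 1.1875, f(x_3) = 0.414911, coefficient = 4
x_4 = 1.5000, f(x_4) = 0.307692, coefficient = 1

I ≈ (0.312500/3) × 7.079831 = 0.737482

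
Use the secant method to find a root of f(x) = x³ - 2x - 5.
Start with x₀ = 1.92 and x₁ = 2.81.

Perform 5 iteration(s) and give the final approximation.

f(x) = x³ - 2x - 5
x₀ = 1.92, x₁ = 2.81

Secant formula: x_{n+1} = x_n - f(x_n)(x_n - x_{n-1})/(f(x_n) - f(x_{n-1}))

Iteration 1:
  f(1.920000) = -1.762112
  f(2.810000) = 11.568041
  x_2 = 2.810000 - 11.568041×(2.810000 - 1.920000)/(11.568041 - (-1.762112))
       = 2.037649
Iteration 2:
  f(2.810000) = 11.568041
  f(2.037649) = -0.614952
  x_3 = 2.037649 - (-0.614952)×(2.037649 - 2.810000)/(-0.614952 - 11.568041)
       = 2.076634
Iteration 3:
  f(2.037649) = -0.614952
  f(2.076634) = -0.197969
  x_4 = 2.076634 - (-0.197969)×(2.076634 - 2.037649)/(-0.197969 - (-0.614952))
       = 2.095143
Iteration 4:
  f(2.076634) = -0.197969
  f(2.095143) = 0.006608
  x_5 = 2.095143 - 0.006608×(2.095143 - 2.076634)/(0.006608 - (-0.197969))
       = 2.094545
Iteration 5:
  f(2.095143) = 0.006608
  f(2.094545) = -0.000067
  x_6 = 2.094545 - (-0.000067)×(2.094545 - 2.095143)/(-0.000067 - 0.006608)
       = 2.094551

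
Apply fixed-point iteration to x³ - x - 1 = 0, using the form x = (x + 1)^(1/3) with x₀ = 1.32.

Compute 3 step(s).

Equation: x³ - x - 1 = 0
Fixed-point form: x = (x + 1)^(1/3)
x₀ = 1.32

x_1 = g(1.320000) = 1.323821
x_2 = g(1.323821) = 1.324548
x_3 = g(1.324548) = 1.324686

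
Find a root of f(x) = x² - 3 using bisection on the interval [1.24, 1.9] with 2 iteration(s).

f(x) = x² - 3
Initial interval: [1.24, 1.9]

Iteration 1:
  c_1 = (1.240000 + 1.900000)/2 = 1.570000
  f(c_1) = f(1.570000) = -0.535100
  f(a) × f(c) ≥ 0, new interval: [1.570000, 1.900000]
Iteration 2:
  c_2 = (1.570000 + 1.900000)/2 = 1.735000
  f(c_2) = f(1.735000) = 0.010225
  f(a) × f(c) < 0, new interval: [1.570000, 1.735000]

After 2 iteration(s), the approximation is c_2 = 1.735000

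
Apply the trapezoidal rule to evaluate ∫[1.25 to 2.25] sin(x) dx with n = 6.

f(x) = sin(x)
a = 1.25, b = 2.25, n = 6
h = (b - a)/n = 0.166667

Trapezoidal rule: (h/2)[f(x₀) + 2f(x₁) + 2f(x₂) + ... + f(xₙ)]

x_0 = 1.2500, f(x_0) = 0.948985, coefficient = 1
x_1 = 1.4167, f(x_1) = 0.988146, coefficient = 2
x_2 = 1.5833, f(x_2) = 0.999921, coefficient = 2
x_3 = 1.7500, f(x_3) = 0.983986, coefficient = 2
x_4 = 1.9167, f(x_4) = 0.940781, coefficient = 2
x_5 = 2.0833, f(x_5) = 0.871503, coefficient = 2
x_6 = 2.2500, f(x_6) = 0.778073, coefficient = 1

I ≈ (0.166667/2) × 11.295731 = 0.941311
Exact value: 0.943496
Error: 0.002185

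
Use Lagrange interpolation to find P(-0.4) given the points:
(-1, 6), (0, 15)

Lagrange interpolation formula:
P(x) = Σ yᵢ × Lᵢ(x)
where Lᵢ(x) = Π_{j≠i} (x - xⱼ)/(xᵢ - xⱼ)

L_0(-0.4) = (-0.4 - 0)/(-1 - 0) = 0.400000
L_1(-0.4) = (-0.4 - (-1))/(0 - (-1)) = 0.600000

P(-0.4) = 6×L_0(-0.4) + 15×L_1(-0.4)
P(-0.4) = 11.400000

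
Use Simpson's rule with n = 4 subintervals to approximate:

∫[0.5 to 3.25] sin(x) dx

f(x) = sin(x)
a = 0.5, b = 3.25, n = 4
h = (b - a)/n = 0.687500

Simpson's rule: (h/3)[f(x₀) + 4f(x₁) + 2f(x₂) + ... + f(xₙ)]

x_0 = 0.5000, f(x_0) = 0.479426, coefficient = 1
x_1 = 1.1875, f(x_1) = 0.927437, coefficient = 4
x_2 = 1.8750, f(x_2) = 0.954086, coefficient = 2
x_3 = 2.5625, f(x_3) = 0.547265, coefficient = 4
x_4 = 3.2500, f(x_4) = -0.108195, coefficient = 1

I ≈ (0.687500/3) × 8.178209 = 1.874173
Exact value: 1.871712
Error: 0.002461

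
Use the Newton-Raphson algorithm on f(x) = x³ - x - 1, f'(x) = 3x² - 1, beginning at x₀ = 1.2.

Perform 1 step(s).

f(x) = x³ - x - 1
f'(x) = 3x² - 1
x₀ = 1.2

Newton-Raphson formula: x_{n+1} = x_n - f(x_n)/f'(x_n)

Iteration 1:
  f(1.200000) = -0.472000
  f'(1.200000) = 3.320000
  x_1 = 1.200000 - (-0.472000)/3.320000 = 1.342169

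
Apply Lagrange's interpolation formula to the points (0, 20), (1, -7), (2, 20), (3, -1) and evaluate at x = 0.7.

Lagrange interpolation formula:
P(x) = Σ yᵢ × Lᵢ(x)
where Lᵢ(x) = Π_{j≠i} (x - xⱼ)/(xᵢ - xⱼ)

L_0(0.7) = (0.7 - 1)/(0 - 1) × (0.7 - 2)/(0 - 2) × (0.7 - 3)/(0 - 3) = 0.149500
L_1(0.7) = (0.7 - 0)/(1 - 0) × (0.7 - 2)/(1 - 2) × (0.7 - 3)/(1 - 3) = 1.046500
L_2(0.7) = (0.7 - 0)/(2 - 0) × (0.7 - 1)/(2 - 1) × (0.7 - 3)/(2 - 3) = -0.241500
L_3(0.7) = (0.7 - 0)/(3 - 0) × (0.7 - 1)/(3 - 1) × (0.7 - 2)/(3 - 2) = 0.045500

P(0.7) = 20×L_0(0.7) + (-7)×L_1(0.7) + 20×L_2(0.7) + (-1)×L_3(0.7)
P(0.7) = -9.211000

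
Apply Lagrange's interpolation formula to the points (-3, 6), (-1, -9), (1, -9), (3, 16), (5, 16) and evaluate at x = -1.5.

Lagrange interpolation formula:
P(x) = Σ yᵢ × Lᵢ(x)
where Lᵢ(x) = Π_{j≠i} (x - xⱼ)/(xᵢ - xⱼ)

L_0(-1.5) = (-1.5 - (-1))/(-3 - (-1)) × (-1.5 - 1)/(-3 - 1) × (-1.5 - 3)/(-3 - 3) × (-1.5 - 5)/(-3 - 5) = 0.095215
L_1(-1.5) = (-1.5 - (-3))/(-1 - (-3)) × (-1.5 - 1)/(-1 - 1) × (-1.5 - 3)/(-1 - 3) × (-1.5 - 5)/(-1 - 5) = 1.142578
L_2(-1.5) = (-1.5 - (-3))/(1 - (-3)) × (-1.5 - (-1))/(1 - (-1)) × (-1.5 - 3)/(1 - 3) × (-1.5 - 5)/(1 - 5) = -0.342773
L_3(-1.5) = (-1.5 - (-3))/(3 - (-3)) × (-1.5 - (-1))/(3 - (-1)) × (-1.5 - 1)/(3 - 1) × (-1.5 - 5)/(3 - 5) = 0.126953
L_4(-1.5) = (-1.5 - (-3))/(5 - (-3)) × (-1.5 - (-1))/(5 - (-1)) × (-1.5 - 1)/(5 - 1) × (-1.5 - 3)/(5 - 3) = -0.021973

P(-1.5) = 6×L_0(-1.5) + (-9)×L_1(-1.5) + (-9)×L_2(-1.5) + 16×L_3(-1.5) + 16×L_4(-1.5)
P(-1.5) = -4.947266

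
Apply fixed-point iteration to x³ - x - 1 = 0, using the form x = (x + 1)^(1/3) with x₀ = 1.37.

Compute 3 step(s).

Equation: x³ - x - 1 = 0
Fixed-point form: x = (x + 1)^(1/3)
x₀ = 1.37

x_1 = g(1.370000) = 1.333264
x_2 = g(1.333264) = 1.326339
x_3 = g(1.326339) = 1.325026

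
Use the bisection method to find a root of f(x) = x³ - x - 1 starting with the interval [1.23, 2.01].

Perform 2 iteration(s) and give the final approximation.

f(x) = x³ - x - 1
Initial interval: [1.23, 2.01]

Iteration 1:
  c_1 = (1.230000 + 2.010000)/2 = 1.620000
  f(c_1) = f(1.620000) = 1.631528
  f(a) × f(c) < 0, new interval: [1.230000, 1.620000]
Iteration 2:
  c_2 = (1.230000 + 1.620000)/2 = 1.425000
  f(c_2) = f(1.425000) = 0.468641
  f(a) × f(c) < 0, new interval: [1.230000, 1.425000]

After 2 iteration(s), the approximation is c_2 = 1.425000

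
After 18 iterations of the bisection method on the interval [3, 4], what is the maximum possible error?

Bisection error bound: |error| ≤ (b-a)/2^n
|error| ≤ (4 - 3)/2^18 = 1/2^18
|error| ≤ 0.0000038147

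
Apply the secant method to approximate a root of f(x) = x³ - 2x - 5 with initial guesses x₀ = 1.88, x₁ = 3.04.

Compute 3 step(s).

f(x) = x³ - 2x - 5
x₀ = 1.88, x₁ = 3.04

Secant formula: x_{n+1} = x_n - f(x_n)(x_n - x_{n-1})/(f(x_n) - f(x_{n-1}))

Iteration 1:
  f(1.880000) = -2.115328
  f(3.040000) = 17.014464
  x_2 = 3.040000 - 17.014464×(3.040000 - 1.880000)/(17.014464 - (-2.115328))
       = 2.008270
Iteration 2:
  f(3.040000) = 17.014464
  f(2.008270) = -0.916888
  x_3 = 2.008270 - (-0.916888)×(2.008270 - 3.040000)/(-0.916888 - 17.014464)
       = 2.061026
Iteration 3:
  f(2.008270) = -0.916888
  f(2.061026) = -0.367170
  x_4 = 2.061026 - (-0.367170)×(2.061026 - 2.008270)/(-0.367170 - (-0.916888))
       = 2.096263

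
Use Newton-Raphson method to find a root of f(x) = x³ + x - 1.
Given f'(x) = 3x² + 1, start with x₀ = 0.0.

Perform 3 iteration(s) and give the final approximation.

f(x) = x³ + x - 1
f'(x) = 3x² + 1
x₀ = 0.0

Newton-Raphson formula: x_{n+1} = x_n - f(x_n)/f'(x_n)

Iteration 1:
  f(0.000000) = -1.000000
  f'(0.000000) = 1.000000
  x_1 = 0.000000 - (-1.000000)/1.000000 = 1.000000
Iteration 2:
  f(1.000000) = 1.000000
  f'(1.000000) = 4.000000
  x_2 = 1.000000 - 1.000000/4.000000 = 0.750000
Iteration 3:
  f(0.750000) = 0.171875
  f'(0.750000) = 2.687500
  x_3 = 0.750000 - 0.171875/2.687500 = 0.686047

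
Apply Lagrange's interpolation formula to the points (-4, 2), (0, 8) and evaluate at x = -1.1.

Lagrange interpolation formula:
P(x) = Σ yᵢ × Lᵢ(x)
where Lᵢ(x) = Π_{j≠i} (x - xⱼ)/(xᵢ - xⱼ)

L_0(-1.1) = (-1.1 - 0)/(-4 - 0) = 0.275000
L_1(-1.1) = (-1.1 - (-4))/(0 - (-4)) = 0.725000

P(-1.1) = 2×L_0(-1.1) + 8×L_1(-1.1)
P(-1.1) = 6.350000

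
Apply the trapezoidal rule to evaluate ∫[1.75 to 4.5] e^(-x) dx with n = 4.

f(x) = e^(-x)
a = 1.75, b = 4.5, n = 4
h = (b - a)/n = 0.687500

Trapezoidal rule: (h/2)[f(x₀) + 2f(x₁) + 2f(x₂) + ... + f(xₙ)]

x_0 = 1.7500, f(x_0) = 0.173774, coefficient = 1
x_1 = 2.4375, f(x_1) = 0.087379, coefficient = 2
x_2 = 3.1250, f(x_2) = 0.043937, coefficient = 2
x_3 = 3.8125, f(x_3) = 0.022093, coefficient = 2
x_4 = 4.5000, f(x_4) = 0.011109, coefficient = 1

I ≈ (0.687500/2) × 0.491701 = 0.169022
Exact value: 0.162665
Error: 0.006357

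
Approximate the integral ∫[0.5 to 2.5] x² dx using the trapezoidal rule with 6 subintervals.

f(x) = x²
a = 0.5, b = 2.5, n = 6
h = (b - a)/n = 0.333333

Trapezoidal rule: (h/2)[f(x₀) + 2f(x₁) + 2f(x₂) + ... + f(xₙ)]

x_0 = 0.5000, f(x_0) = 0.250000, coefficient = 1
x_1 = 0.8333, f(x_1) = 0.694444, coefficient = 2
x_2 = 1.1667, f(x_2) = 1.361111, coefficient = 2
x_3 = 1.5000, f(x_3) = 2.250000, coefficient = 2
x_4 = 1.8333, f(x_4) = 3.361111, coefficient = 2
x_5 = 2.1667, f(x_5) = 4.694444, coefficient = 2
x_6 = 2.5000, f(x_6) = 6.250000, coefficient = 1

I ≈ (0.333333/2) × 31.222222 = 5.203704
Exact value: 5.166667
Error: 0.037037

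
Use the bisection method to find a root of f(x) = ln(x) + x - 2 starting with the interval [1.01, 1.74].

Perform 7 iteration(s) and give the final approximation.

f(x) = ln(x) + x - 2
Initial interval: [1.01, 1.74]

Iteration 1:
  c_1 = (1.010000 + 1.740000)/2 = 1.375000
  f(c_1) = f(1.375000) = -0.306546
  f(a) × f(c) ≥ 0, new interval: [1.375000, 1.740000]
Iteration 2:
  c_2 = (1.375000 + 1.740000)/2 = 1.557500
  f(c_2) = f(1.557500) = 0.000582
  f(a) × f(c) < 0, new interval: [1.375000, 1.557500]
Iteration 3:
  c_3 = (1.375000 + 1.557500)/2 = 1.466250
  f(c_3) = f(1.466250) = -0.151042
  f(a) × f(c) ≥ 0, new interval: [1.466250, 1.557500]
Iteration 4:
  c_4 = (1.466250 + 1.557500)/2 = 1.511875
  f(c_4) = f(1.511875) = -0.074774
  f(a) × f(c) ≥ 0, new interval: [1.511875, 1.557500]
Iteration 5:
  c_5 = (1.511875 + 1.557500)/2 = 1.534687
  f(c_5) = f(1.534687) = -0.036986
  f(a) × f(c) ≥ 0, new interval: [1.534687, 1.557500]
Iteration 6:
  c_6 = (1.534687 + 1.557500)/2 = 1.546094
  f(c_6) = f(1.546094) = -0.018175
  f(a) × f(c) ≥ 0, new interval: [1.546094, 1.557500]
Iteration 7:
  c_7 = (1.546094 + 1.557500)/2 = 1.551797
  f(c_7) = f(1.551797) = -0.008790
  f(a) × f(c) ≥ 0, new interval: [1.551797, 1.557500]

After 7 iteration(s), the approximation is c_7 = 1.551797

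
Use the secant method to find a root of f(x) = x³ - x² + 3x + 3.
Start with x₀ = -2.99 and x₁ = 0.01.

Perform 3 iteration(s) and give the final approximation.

f(x) = x³ - x² + 3x + 3
x₀ = -2.99, x₁ = 0.01

Secant formula: x_{n+1} = x_n - f(x_n)(x_n - x_{n-1})/(f(x_n) - f(x_{n-1}))

Iteration 1:
  f(-2.990000) = -41.640999
  f(0.010000) = 3.029901
  x_2 = 0.010000 - 3.029901×(0.010000 - (-2.990000))/(3.029901 - (-41.640999))
       = -0.193482
Iteration 2:
  f(0.010000) = 3.029901
  f(-0.193482) = 2.374877
  x_3 = -0.193482 - 2.374877×(-0.193482 - 0.010000)/(2.374877 - 3.029901)
       = -0.931231
Iteration 3:
  f(-0.193482) = 2.374877
  f(-0.931231) = -1.468443
  x_4 = -0.931231 - (-1.468443)×(-0.931231 - (-0.193482))/(-1.468443 - 2.374877)
       = -0.649354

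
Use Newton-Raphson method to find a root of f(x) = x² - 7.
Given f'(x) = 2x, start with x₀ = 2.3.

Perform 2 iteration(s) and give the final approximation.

f(x) = x² - 7
f'(x) = 2x
x₀ = 2.3

Newton-Raphson formula: x_{n+1} = x_n - f(x_n)/f'(x_n)

Iteration 1:
  f(2.300000) = -1.710000
  f'(2.300000) = 4.600000
  x_1 = 2.300000 - (-1.710000)/4.600000 = 2.671739
Iteration 2:
  f(2.671739) = 0.138190
  f'(2.671739) = 5.343478
  x_2 = 2.671739 - 0.138190/5.343478 = 2.645878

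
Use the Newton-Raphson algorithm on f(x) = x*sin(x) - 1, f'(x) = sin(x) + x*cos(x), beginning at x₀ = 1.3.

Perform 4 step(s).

f(x) = x*sin(x) - 1
f'(x) = sin(x) + x*cos(x)
x₀ = 1.3

Newton-Raphson formula: x_{n+1} = x_n - f(x_n)/f'(x_n)

Iteration 1:
  f(1.300000) = 0.252626
  f'(1.300000) = 1.311307
  x_1 = 1.300000 - 0.252626/1.311307 = 1.107348
Iteration 2:
  f(1.107348) = -0.009459
  f'(1.107348) = 1.389540
  x_2 = 1.107348 - (-0.009459)/1.389540 = 1.114155
Iteration 3:
  f(1.114155) = -0.000002
  f'(1.114155) = 1.388810
  x_3 = 1.114155 - (-0.000002)/1.388810 = 1.114157
Iteration 4:
  f(1.114157) = 0.000000
  f'(1.114157) = 1.388809
  x_4 = 1.114157 - 0.000000/1.388809 = 1.114157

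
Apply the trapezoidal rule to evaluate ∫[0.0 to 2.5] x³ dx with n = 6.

f(x) = x³
a = 0.0, b = 2.5, n = 6
h = (b - a)/n = 0.416667

Trapezoidal rule: (h/2)[f(x₀) + 2f(x₁) + 2f(x₂) + ... + f(xₙ)]

x_0 = 0.0000, f(x_0) = 0.000000, coefficient = 1
x_1 = 0.4167, f(x_1) = 0.072338, coefficient = 2
x_2 = 0.8333, f(x_2) = 0.578704, coefficient = 2
x_3 = 1.2500, f(x_3) = 1.953125, coefficient = 2
x_4 = 1.6667, f(x_4) = 4.629630, coefficient = 2
x_5 = 2.0833, f(x_5) = 9.042245, coefficient = 2
x_6 = 2.5000, f(x_6) = 15.625000, coefficient = 1

I ≈ (0.416667/2) × 48.177083 = 10.036892
Exact value: 9.765625
Error: 0.271267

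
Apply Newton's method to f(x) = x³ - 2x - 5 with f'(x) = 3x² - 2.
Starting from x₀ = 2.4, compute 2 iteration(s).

f(x) = x³ - 2x - 5
f'(x) = 3x² - 2
x₀ = 2.4

Newton-Raphson formula: x_{n+1} = x_n - f(x_n)/f'(x_n)

Iteration 1:
  f(2.400000) = 4.024000
  f'(2.400000) = 15.280000
  x_1 = 2.400000 - 4.024000/15.280000 = 2.136649
Iteration 2:
  f(2.136649) = 0.481082
  f'(2.136649) = 11.695810
  x_2 = 2.136649 - 0.481082/11.695810 = 2.095516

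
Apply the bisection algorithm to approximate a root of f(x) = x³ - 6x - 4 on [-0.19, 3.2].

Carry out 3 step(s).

f(x) = x³ - 6x - 4
Initial interval: [-0.19, 3.2]

Iteration 1:
  c_1 = (-0.190000 + 3.200000)/2 = 1.505000
  f(c_1) = f(1.505000) = -9.621137
  f(a) × f(c) ≥ 0, new interval: [1.505000, 3.200000]
Iteration 2:
  c_2 = (1.505000 + 3.200000)/2 = 2.352500
  f(c_2) = f(2.352500) = -5.095662
  f(a) × f(c) ≥ 0, new interval: [2.352500, 3.200000]
Iteration 3:
  c_3 = (2.352500 + 3.200000)/2 = 2.776250
  f(c_3) = f(2.776250) = 0.740625
  f(a) × f(c) < 0, new interval: [2.352500, 2.776250]

After 3 iteration(s), the approximation is c_3 = 2.776250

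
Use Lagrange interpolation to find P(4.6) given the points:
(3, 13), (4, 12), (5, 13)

Lagrange interpolation formula:
P(x) = Σ yᵢ × Lᵢ(x)
where Lᵢ(x) = Π_{j≠i} (x - xⱼ)/(xᵢ - xⱼ)

L_0(4.6) = (4.6 - 4)/(3 - 4) × (4.6 - 5)/(3 - 5) = -0.120000
L_1(4.6) = (4.6 - 3)/(4 - 3) × (4.6 - 5)/(4 - 5) = 0.640000
L_2(4.6) = (4.6 - 3)/(5 - 3) × (4.6 - 4)/(5 - 4) = 0.480000

P(4.6) = 13×L_0(4.6) + 12×L_1(4.6) + 13×L_2(4.6)
P(4.6) = 12.360000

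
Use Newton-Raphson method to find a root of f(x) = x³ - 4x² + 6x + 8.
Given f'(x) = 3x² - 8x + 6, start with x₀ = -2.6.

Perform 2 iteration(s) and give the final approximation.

f(x) = x³ - 4x² + 6x + 8
f'(x) = 3x² - 8x + 6
x₀ = -2.6

Newton-Raphson formula: x_{n+1} = x_n - f(x_n)/f'(x_n)

Iteration 1:
  f(-2.600000) = -52.216000
  f'(-2.600000) = 47.080000
  x_1 = -2.600000 - (-52.216000)/47.080000 = -1.490909
Iteration 2:
  f(-1.490909) = -13.150702
  f'(-1.490909) = 24.595702
  x_2 = -1.490909 - (-13.150702)/24.595702 = -0.956234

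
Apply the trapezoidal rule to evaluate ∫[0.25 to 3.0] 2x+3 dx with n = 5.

f(x) = 2x+3
a = 0.25, b = 3.0, n = 5
h = (b - a)/n = 0.550000

Trapezoidal rule: (h/2)[f(x₀) + 2f(x₁) + 2f(x₂) + ... + f(xₙ)]

x_0 = 0.2500, f(x_0) = 3.500000, coefficient = 1
x_1 = 0.8000, f(x_1) = 4.600000, coefficient = 2
x_2 = 1.3500, f(x_2) = 5.700000, coefficient = 2
x_3 = 1.9000, f(x_3) = 6.800000, coefficient = 2
x_4 = 2.4500, f(x_4) = 7.900000, coefficient = 2
x_5 = 3.0000, f(x_5) = 9.000000, coefficient = 1

I ≈ (0.550000/2) × 62.500000 = 17.187500
Exact value: 17.187500
Error: 0.000000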